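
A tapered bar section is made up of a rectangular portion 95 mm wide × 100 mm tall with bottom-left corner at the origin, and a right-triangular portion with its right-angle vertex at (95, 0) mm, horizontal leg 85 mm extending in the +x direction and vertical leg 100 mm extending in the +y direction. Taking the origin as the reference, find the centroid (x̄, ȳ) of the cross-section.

Part | A | x̄ᵢ | ȳᵢ | A·x̄ᵢ | A·ȳᵢ
rectangular portion | 9500.00 | 47.50 | 50.00 | 451250.00 | 475000.00
triangular portion | 4250.00 | 123.33 | 33.33 | 524166.67 | 141666.67
Σ | 13750.00 |  |  | 975416.67 | 616666.67
x̄ = 975416.67 / 13750.00 = 70.94 mm
ȳ = 616666.67 / 13750.00 = 44.85 mm

x̄ = 70.94 mm, ȳ = 44.85 mm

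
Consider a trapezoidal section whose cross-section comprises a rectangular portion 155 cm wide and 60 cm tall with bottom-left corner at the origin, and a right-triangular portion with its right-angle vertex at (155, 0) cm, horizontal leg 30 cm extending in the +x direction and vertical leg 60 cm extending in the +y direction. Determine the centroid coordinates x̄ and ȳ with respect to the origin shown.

x̄ = 85.22 cm, ȳ = 29.12 cm

rectangular portion: A = 155 × 60 = 9300.00, centroid at (77.50, 30.00).
triangular portion: A = ½·30·60 = 900.00, centroid at (165.00, 20.00).
ΣA = 10200.00 cm², ΣAx̄ = 869250.00 cm³, ΣAȳ = 297000.00 cm³.
x̄ = 869250.00/10200.00 = 85.22 cm; ȳ = 297000.00/10200.00 = 29.12 cm.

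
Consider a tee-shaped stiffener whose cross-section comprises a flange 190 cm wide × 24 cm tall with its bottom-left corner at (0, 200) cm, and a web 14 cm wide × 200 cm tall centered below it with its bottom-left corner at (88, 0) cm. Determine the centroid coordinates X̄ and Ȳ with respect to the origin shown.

web: A = 14 × 200 = 2800.00, centroid at (95.00, 100.00).
flange: A = 190 × 24 = 4560.00, centroid at (95.00, 212.00).
ΣA = 7360.00 cm², ΣAX̄ = 699200.00 cm³, ΣAȲ = 1246720.00 cm³.
X̄ = 699200.00/7360.00 = 95.00 cm; Ȳ = 1246720.00/7360.00 = 169.39 cm.

X̄ = 95.00 cm, Ȳ = 169.39 cm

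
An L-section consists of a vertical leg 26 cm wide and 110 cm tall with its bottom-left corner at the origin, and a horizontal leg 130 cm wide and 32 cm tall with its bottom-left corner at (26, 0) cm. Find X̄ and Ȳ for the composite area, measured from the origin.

X̄ = 59.22 cm, Ȳ = 31.89 cm

vertical leg: A = 26 × 110 = 2860.00, centroid at (13.00, 55.00).
horizontal leg: A = 130 × 32 = 4160.00, centroid at (91.00, 16.00).
ΣA = 7020.00 cm²
ΣAX̄ = (2860.00)(13.00) + (4160.00)(91.00) = 415740.00 cm³
ΣAȲ = (2860.00)(55.00) + (4160.00)(16.00) = 223860.00 cm³
X̄ = 415740.00 / 7020.00 = 59.22 cm
Ȳ = 223860.00 / 7020.00 = 31.89 cm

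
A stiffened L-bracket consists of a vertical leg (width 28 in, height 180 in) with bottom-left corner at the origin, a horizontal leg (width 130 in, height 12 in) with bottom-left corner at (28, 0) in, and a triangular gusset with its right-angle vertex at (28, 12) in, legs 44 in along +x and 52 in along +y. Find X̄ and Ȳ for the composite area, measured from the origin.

X̄ = 34.15 in, Ȳ = 64.12 in

vertical leg: A = 28 × 180 = 5040.00, centroid at (14.00, 90.00).
horizontal leg: A = 130 × 12 = 1560.00, centroid at (93.00, 6.00).
gusset: A = ½·44·52 = 1144.00, centroid at (42.67, 29.33).
ΣA = 7744.00 in²
ΣAX̄ = (5040.00)(14.00) + (1560.00)(93.00) + (1144.00)(42.67) = 264450.67 in³
ΣAȲ = (5040.00)(90.00) + (1560.00)(6.00) + (1144.00)(29.33) = 496517.33 in³
X̄ = 264450.67 / 7744.00 = 34.15 in
Ȳ = 496517.33 / 7744.00 = 64.12 in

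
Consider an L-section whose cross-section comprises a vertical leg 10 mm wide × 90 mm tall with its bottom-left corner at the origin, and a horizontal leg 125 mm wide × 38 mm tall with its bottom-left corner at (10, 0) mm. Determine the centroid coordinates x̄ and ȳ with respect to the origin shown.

vertical leg: A = 10 × 90 = 900.00, centroid at (5.00, 45.00).
horizontal leg: A = 125 × 38 = 4750.00, centroid at (72.50, 19.00).
ΣA = 5650.00 mm², ΣAx̄ = 348875.00 mm³, ΣAȳ = 130750.00 mm³.
x̄ = 348875.00/5650.00 = 61.75 mm; ȳ = 130750.00/5650.00 = 23.14 mm.

x̄ = 61.75 mm, ȳ = 23.14 mm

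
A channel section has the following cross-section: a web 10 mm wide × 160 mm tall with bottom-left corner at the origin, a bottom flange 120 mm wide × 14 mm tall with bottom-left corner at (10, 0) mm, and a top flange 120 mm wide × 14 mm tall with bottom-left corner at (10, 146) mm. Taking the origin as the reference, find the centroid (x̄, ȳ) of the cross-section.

x̄ = 49.03 mm, ȳ = 80.00 mm

web: A = 10 × 160 = 1600.00, centroid at (5.00, 80.00).
bottom flange: A = 120 × 14 = 1680.00, centroid at (70.00, 7.00).
top flange: A = 120 × 14 = 1680.00, centroid at (70.00, 153.00).
ΣA = 4960.00 mm², ΣAx̄ = 243200.00 mm³, ΣAȳ = 396800.00 mm³.
x̄ = 243200.00/4960.00 = 49.03 mm; ȳ = 396800.00/4960.00 = 80.00 mm.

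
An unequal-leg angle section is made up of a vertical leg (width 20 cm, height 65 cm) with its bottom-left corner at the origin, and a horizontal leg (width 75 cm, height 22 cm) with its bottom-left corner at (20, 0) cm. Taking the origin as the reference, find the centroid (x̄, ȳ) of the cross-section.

x̄ = 36.57 cm, ȳ = 20.47 cm

Part | A | x̄ᵢ | ȳᵢ | A·x̄ᵢ | A·ȳᵢ
vertical leg | 1300.00 | 10.00 | 32.50 | 13000.00 | 42250.00
horizontal leg | 1650.00 | 57.50 | 11.00 | 94875.00 | 18150.00
Σ | 2950.00 |  |  | 107875.00 | 60400.00
x̄ = 107875.00 / 2950.00 = 36.57 cm
ȳ = 60400.00 / 2950.00 = 20.47 cm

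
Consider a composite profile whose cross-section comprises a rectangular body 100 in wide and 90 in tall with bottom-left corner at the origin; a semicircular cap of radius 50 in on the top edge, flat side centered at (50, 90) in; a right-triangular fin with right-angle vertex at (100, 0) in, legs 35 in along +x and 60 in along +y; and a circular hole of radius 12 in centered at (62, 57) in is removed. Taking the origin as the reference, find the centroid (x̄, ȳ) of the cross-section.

x̄ = 54.39 in, ȳ = 61.89 in

rectangular body: A = 100 × 90 = 9000.00, centroid at (50.00, 45.00).
semicircular top: A = ½π·50² = 3926.99, centroid at (50.00, 111.22).
triangular fin: A = ½·35·60 = 1050.00, centroid at (111.67, 20.00).
hole: A = −π·12² = -452.39, centroid at (62.00, 57.00).
ΣA = 13524.60 in², ΣAx̄ = 735551.40 in³, ΣAȳ = 836976.31 in³.
x̄ = 735551.40/13524.60 = 54.39 in; ȳ = 836976.31/13524.60 = 61.89 in.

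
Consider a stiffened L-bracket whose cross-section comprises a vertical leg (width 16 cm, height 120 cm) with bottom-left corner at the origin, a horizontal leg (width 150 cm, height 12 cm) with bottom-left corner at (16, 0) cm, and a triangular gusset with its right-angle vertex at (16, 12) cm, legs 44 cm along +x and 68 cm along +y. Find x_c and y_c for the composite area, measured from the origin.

x_c = 43.14 cm, y_c = 34.10 cm

Part | A | x̄ᵢ | ȳᵢ | A·x̄ᵢ | A·ȳᵢ
vertical leg | 1920.00 | 8.00 | 60.00 | 15360.00 | 115200.00
horizontal leg | 1800.00 | 91.00 | 6.00 | 163800.00 | 10800.00
gusset | 1496.00 | 30.67 | 34.67 | 45877.33 | 51861.33
Σ | 5216.00 |  |  | 225037.33 | 177861.33
x_c = 225037.33 / 5216.00 = 43.14 cm
y_c = 177861.33 / 5216.00 = 34.10 cm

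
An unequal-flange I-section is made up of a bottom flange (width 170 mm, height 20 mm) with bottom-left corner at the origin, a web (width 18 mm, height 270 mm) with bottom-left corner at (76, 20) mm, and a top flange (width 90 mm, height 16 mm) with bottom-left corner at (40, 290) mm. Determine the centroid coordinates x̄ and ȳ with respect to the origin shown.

x̄ = 85.00 mm, ȳ = 125.40 mm

bottom flange: A = 170 × 20 = 3400.00, centroid at (85.00, 10.00).
web: A = 18 × 270 = 4860.00, centroid at (85.00, 155.00).
top flange: A = 90 × 16 = 1440.00, centroid at (85.00, 298.00).
ΣA = 9700.00 mm²
ΣAx̄ = (3400.00)(85.00) + (4860.00)(85.00) + (1440.00)(85.00) = 824500.00 mm³
ΣAȳ = (3400.00)(10.00) + (4860.00)(155.00) + (1440.00)(298.00) = 1216420.00 mm³
x̄ = 824500.00 / 9700.00 = 85.00 mm
ȳ = 1216420.00 / 9700.00 = 125.40 mm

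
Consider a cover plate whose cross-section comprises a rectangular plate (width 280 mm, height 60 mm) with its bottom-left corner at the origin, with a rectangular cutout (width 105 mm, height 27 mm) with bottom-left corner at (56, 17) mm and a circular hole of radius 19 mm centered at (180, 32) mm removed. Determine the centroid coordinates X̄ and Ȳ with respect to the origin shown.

Part | A | x̄ᵢ | ȳᵢ | A·x̄ᵢ | A·ȳᵢ
plate | 16800.00 | 140.00 | 30.00 | 2352000.00 | 504000.00
hole 1 | -2835.00 | 108.50 | 30.50 | -307597.50 | -86467.50
hole 2 | -1134.11 | 180.00 | 32.00 | -204140.69 | -36291.68
Σ | 12830.89 |  |  | 1840261.81 | 381240.82
X̄ = 1840261.81 / 12830.89 = 143.42 mm
Ȳ = 381240.82 / 12830.89 = 29.71 mm

X̄ = 143.42 mm, Ȳ = 29.71 mm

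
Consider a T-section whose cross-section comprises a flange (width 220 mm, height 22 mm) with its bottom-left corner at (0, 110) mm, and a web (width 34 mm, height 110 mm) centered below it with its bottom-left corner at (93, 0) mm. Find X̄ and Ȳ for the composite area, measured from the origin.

web: A = 34 × 110 = 3740.00, centroid at (110.00, 55.00).
flange: A = 220 × 22 = 4840.00, centroid at (110.00, 121.00).
ΣA = 8580.00 mm²
ΣAX̄ = (3740.00)(110.00) + (4840.00)(110.00) = 943800.00 mm³
ΣAȲ = (3740.00)(55.00) + (4840.00)(121.00) = 791340.00 mm³
X̄ = 943800.00 / 8580.00 = 110.00 mm
Ȳ = 791340.00 / 8580.00 = 92.23 mm

X̄ = 110.00 mm, Ȳ = 92.23 mm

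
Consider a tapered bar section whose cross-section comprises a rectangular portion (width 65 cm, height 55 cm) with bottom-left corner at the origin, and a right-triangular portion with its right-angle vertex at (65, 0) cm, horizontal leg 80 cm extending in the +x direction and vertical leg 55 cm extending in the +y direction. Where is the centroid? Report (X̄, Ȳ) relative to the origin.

X̄ = 55.04 cm, Ȳ = 24.01 cm

rectangular portion: A = 65 × 55 = 3575.00, centroid at (32.50, 27.50).
triangular portion: A = ½·80·55 = 2200.00, centroid at (91.67, 18.33).
ΣA = 5775.00 cm²
ΣAX̄ = (3575.00)(32.50) + (2200.00)(91.67) = 317854.17 cm³
ΣAȲ = (3575.00)(27.50) + (2200.00)(18.33) = 138645.83 cm³
X̄ = 317854.17 / 5775.00 = 55.04 cm
Ȳ = 138645.83 / 5775.00 = 24.01 cm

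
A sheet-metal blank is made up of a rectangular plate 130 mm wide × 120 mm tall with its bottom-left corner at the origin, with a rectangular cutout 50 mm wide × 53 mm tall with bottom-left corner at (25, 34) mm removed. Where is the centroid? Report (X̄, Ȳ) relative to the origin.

X̄ = 68.07 mm, Ȳ = 59.90 mm

plate: A = 130 × 120 = 15600.00, centroid at (65.00, 60.00).
hole: A = −(50 × 53) = -2650.00, centroid at (50.00, 60.50).
ΣA = 12950.00 mm², ΣAX̄ = 881500.00 mm³, ΣAȲ = 775675.00 mm³.
X̄ = 881500.00/12950.00 = 68.07 mm; Ȳ = 775675.00/12950.00 = 59.90 mm.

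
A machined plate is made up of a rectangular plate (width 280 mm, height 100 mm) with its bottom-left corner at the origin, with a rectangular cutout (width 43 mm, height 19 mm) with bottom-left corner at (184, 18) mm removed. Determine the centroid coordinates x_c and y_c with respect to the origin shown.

Part | A | x̄ᵢ | ȳᵢ | A·x̄ᵢ | A·ȳᵢ
plate | 28000.00 | 140.00 | 50.00 | 3920000.00 | 1400000.00
hole | -817.00 | 205.50 | 27.50 | -167893.50 | -22467.50
Σ | 27183.00 |  |  | 3752106.50 | 1377532.50
x_c = 3752106.50 / 27183.00 = 138.03 mm
y_c = 1377532.50 / 27183.00 = 50.68 mm

x_c = 138.03 mm, y_c = 50.68 mm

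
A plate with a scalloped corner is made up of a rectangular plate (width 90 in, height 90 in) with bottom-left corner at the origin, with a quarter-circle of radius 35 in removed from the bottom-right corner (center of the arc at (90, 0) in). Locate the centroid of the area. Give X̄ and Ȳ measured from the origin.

X̄ = 40.94 in, Ȳ = 49.06 in

Part | A | x̄ᵢ | ȳᵢ | A·x̄ᵢ | A·ȳᵢ
plate | 8100.00 | 45.00 | 45.00 | 364500.00 | 364500.00
removed quarter-circle | -962.11 | 75.15 | 14.85 | -72298.48 | -14291.67
Σ | 7137.89 |  |  | 292201.52 | 350208.33
X̄ = 292201.52 / 7137.89 = 40.94 in
Ȳ = 350208.33 / 7137.89 = 49.06 in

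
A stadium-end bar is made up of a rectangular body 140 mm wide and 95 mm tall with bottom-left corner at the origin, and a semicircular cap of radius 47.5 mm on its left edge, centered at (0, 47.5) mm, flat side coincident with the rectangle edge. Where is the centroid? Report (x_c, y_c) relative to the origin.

rectangular body: A = 140 × 95 = 13300.00, centroid at (70.00, 47.50).
semicircular end: A = ½π·47.5² = 3544.11, centroid at (-20.16, 47.50).
ΣA = 16844.11 mm²
ΣAx_c = (13300.00)(70.00) + (3544.11)(-20.16) = 859552.08 mm³
ΣAy_c = (13300.00)(47.50) + (3544.11)(47.50) = 800095.19 mm³
x_c = 859552.08 / 16844.11 = 51.03 mm
y_c = 800095.19 / 16844.11 = 47.50 mm

x_c = 51.03 mm, y_c = 47.50 mm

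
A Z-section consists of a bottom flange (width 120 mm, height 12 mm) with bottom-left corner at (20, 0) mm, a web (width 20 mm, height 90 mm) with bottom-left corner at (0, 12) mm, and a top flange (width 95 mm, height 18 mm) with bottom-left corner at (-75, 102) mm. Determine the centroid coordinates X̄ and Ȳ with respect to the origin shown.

X̄ = 17.41 mm, Ȳ = 60.82 mm

bottom flange: A = 120 × 12 = 1440.00, centroid at (80.00, 6.00).
web: A = 20 × 90 = 1800.00, centroid at (10.00, 57.00).
top flange: A = 95 × 18 = 1710.00, centroid at (-27.50, 111.00).
ΣA = 4950.00 mm², ΣAX̄ = 86175.00 mm³, ΣAȲ = 301050.00 mm³.
X̄ = 86175.00/4950.00 = 17.41 mm; Ȳ = 301050.00/4950.00 = 60.82 mm.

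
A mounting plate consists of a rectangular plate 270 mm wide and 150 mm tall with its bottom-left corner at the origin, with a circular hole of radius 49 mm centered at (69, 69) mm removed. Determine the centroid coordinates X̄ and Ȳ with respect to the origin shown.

X̄ = 150.11 mm, Ȳ = 76.37 mm

plate: A = 270 × 150 = 40500.00, centroid at (135.00, 75.00).
hole: A = −π·49² = -7542.96, centroid at (69.00, 69.00).
ΣA = 32957.04 mm²
ΣAX̄ = (40500.00)(135.00) + (-7542.96)(69.00) = 4947035.49 mm³
ΣAȲ = (40500.00)(75.00) + (-7542.96)(69.00) = 2517035.49 mm³
X̄ = 4947035.49 / 32957.04 = 150.11 mm
Ȳ = 2517035.49 / 32957.04 = 76.37 mm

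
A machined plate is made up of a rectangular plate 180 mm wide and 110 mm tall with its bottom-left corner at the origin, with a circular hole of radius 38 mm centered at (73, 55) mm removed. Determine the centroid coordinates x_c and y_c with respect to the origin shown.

x_c = 95.05 mm, y_c = 55.00 mm

plate: A = 180 × 110 = 19800.00, centroid at (90.00, 55.00).
hole: A = −π·38² = -4536.46, centroid at (73.00, 55.00).
ΣA = 15263.54 mm²
ΣAx_c = (19800.00)(90.00) + (-4536.46)(73.00) = 1450838.44 mm³
ΣAy_c = (19800.00)(55.00) + (-4536.46)(55.00) = 839494.71 mm³
x_c = 1450838.44 / 15263.54 = 95.05 mm
y_c = 839494.71 / 15263.54 = 55.00 mm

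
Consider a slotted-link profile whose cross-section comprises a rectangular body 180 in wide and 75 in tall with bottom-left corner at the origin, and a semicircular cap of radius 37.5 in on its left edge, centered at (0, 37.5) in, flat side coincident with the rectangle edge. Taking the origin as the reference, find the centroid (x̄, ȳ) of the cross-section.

rectangular body: A = 180 × 75 = 13500.00, centroid at (90.00, 37.50).
semicircular end: A = ½π·37.5² = 2208.93, centroid at (-15.92, 37.50).
ΣA = 15708.93 in²
ΣAx̄ = (13500.00)(90.00) + (2208.93)(-15.92) = 1179843.75 in³
ΣAȳ = (13500.00)(37.50) + (2208.93)(37.50) = 589084.96 in³
x̄ = 1179843.75 / 15708.93 = 75.11 in
ȳ = 589084.96 / 15708.93 = 37.50 in

x̄ = 75.11 in, ȳ = 37.50 in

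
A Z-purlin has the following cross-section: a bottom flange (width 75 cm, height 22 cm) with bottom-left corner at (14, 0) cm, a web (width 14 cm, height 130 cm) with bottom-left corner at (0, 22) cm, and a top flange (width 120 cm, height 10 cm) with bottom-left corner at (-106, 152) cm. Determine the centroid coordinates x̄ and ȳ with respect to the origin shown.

Part | A | x̄ᵢ | ȳᵢ | A·x̄ᵢ | A·ȳᵢ
bottom flange | 1650.00 | 51.50 | 11.00 | 84975.00 | 18150.00
web | 1820.00 | 7.00 | 87.00 | 12740.00 | 158340.00
top flange | 1200.00 | -46.00 | 157.00 | -55200.00 | 188400.00
Σ | 4670.00 |  |  | 42515.00 | 364890.00
x̄ = 42515.00 / 4670.00 = 9.10 cm
ȳ = 364890.00 / 4670.00 = 78.13 cm

x̄ = 9.10 cm, ȳ = 78.13 cm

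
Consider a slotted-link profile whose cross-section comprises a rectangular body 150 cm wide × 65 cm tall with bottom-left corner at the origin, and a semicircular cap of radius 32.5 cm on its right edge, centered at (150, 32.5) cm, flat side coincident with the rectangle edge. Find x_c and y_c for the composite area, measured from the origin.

x_c = 87.91 cm, y_c = 32.50 cm

rectangular body: A = 150 × 65 = 9750.00, centroid at (75.00, 32.50).
semicircular end: A = ½π·32.5² = 1659.15, centroid at (163.79, 32.50).
ΣA = 11409.15 cm²
ΣAx_c = (9750.00)(75.00) + (1659.15)(163.79) = 1003008.46 cm³
ΣAy_c = (9750.00)(32.50) + (1659.15)(32.50) = 370797.49 cm³
x_c = 1003008.46 / 11409.15 = 87.91 cm
y_c = 370797.49 / 11409.15 = 32.50 cm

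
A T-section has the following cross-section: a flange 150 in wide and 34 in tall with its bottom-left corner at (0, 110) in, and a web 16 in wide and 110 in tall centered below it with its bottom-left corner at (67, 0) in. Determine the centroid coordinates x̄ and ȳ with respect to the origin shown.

web: A = 16 × 110 = 1760.00, centroid at (75.00, 55.00).
flange: A = 150 × 34 = 5100.00, centroid at (75.00, 127.00).
ΣA = 6860.00 in², ΣAx̄ = 514500.00 in³, ΣAȳ = 744500.00 in³.
x̄ = 514500.00/6860.00 = 75.00 in; ȳ = 744500.00/6860.00 = 108.53 in.

x̄ = 75.00 in, ȳ = 108.53 in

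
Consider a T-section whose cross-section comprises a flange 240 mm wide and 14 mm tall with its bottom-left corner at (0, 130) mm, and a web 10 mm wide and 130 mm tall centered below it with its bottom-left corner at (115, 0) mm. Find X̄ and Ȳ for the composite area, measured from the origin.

web: A = 10 × 130 = 1300.00, centroid at (120.00, 65.00).
flange: A = 240 × 14 = 3360.00, centroid at (120.00, 137.00).
ΣA = 4660.00 mm², ΣAX̄ = 559200.00 mm³, ΣAȲ = 544820.00 mm³.
X̄ = 559200.00/4660.00 = 120.00 mm; Ȳ = 544820.00/4660.00 = 116.91 mm.

X̄ = 120.00 mm, Ȳ = 116.91 mm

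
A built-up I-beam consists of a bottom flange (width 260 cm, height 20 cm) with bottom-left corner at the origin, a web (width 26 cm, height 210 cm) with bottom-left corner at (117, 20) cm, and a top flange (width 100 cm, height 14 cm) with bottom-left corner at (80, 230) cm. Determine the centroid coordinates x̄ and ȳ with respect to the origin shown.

x̄ = 130.00 cm, ȳ = 88.42 cm

Part | A | x̄ᵢ | ȳᵢ | A·x̄ᵢ | A·ȳᵢ
bottom flange | 5200.00 | 130.00 | 10.00 | 676000.00 | 52000.00
web | 5460.00 | 130.00 | 125.00 | 709800.00 | 682500.00
top flange | 1400.00 | 130.00 | 237.00 | 182000.00 | 331800.00
Σ | 12060.00 |  |  | 1567800.00 | 1066300.00
x̄ = 1567800.00 / 12060.00 = 130.00 cm
ȳ = 1066300.00 / 12060.00 = 88.42 cm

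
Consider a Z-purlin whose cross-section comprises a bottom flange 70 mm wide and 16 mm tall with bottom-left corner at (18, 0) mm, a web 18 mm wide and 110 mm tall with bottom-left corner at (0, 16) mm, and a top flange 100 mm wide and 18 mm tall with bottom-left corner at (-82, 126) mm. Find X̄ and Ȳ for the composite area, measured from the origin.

X̄ = 4.00 mm, Ȳ = 80.11 mm

bottom flange: A = 70 × 16 = 1120.00, centroid at (53.00, 8.00).
web: A = 18 × 110 = 1980.00, centroid at (9.00, 71.00).
top flange: A = 100 × 18 = 1800.00, centroid at (-32.00, 135.00).
ΣA = 4900.00 mm², ΣAX̄ = 19580.00 mm³, ΣAȲ = 392540.00 mm³.
X̄ = 19580.00/4900.00 = 4.00 mm; Ȳ = 392540.00/4900.00 = 80.11 mm.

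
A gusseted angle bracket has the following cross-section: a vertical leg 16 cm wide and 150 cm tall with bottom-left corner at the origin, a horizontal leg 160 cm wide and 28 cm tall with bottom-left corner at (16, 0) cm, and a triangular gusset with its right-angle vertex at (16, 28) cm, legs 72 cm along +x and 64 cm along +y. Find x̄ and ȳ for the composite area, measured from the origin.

vertical leg: A = 16 × 150 = 2400.00, centroid at (8.00, 75.00).
horizontal leg: A = 160 × 28 = 4480.00, centroid at (96.00, 14.00).
gusset: A = ½·72·64 = 2304.00, centroid at (40.00, 49.33).
ΣA = 9184.00 cm², ΣAx̄ = 541440.00 cm³, ΣAȳ = 356384.00 cm³.
x̄ = 541440.00/9184.00 = 58.95 cm; ȳ = 356384.00/9184.00 = 38.80 cm.

x̄ = 58.95 cm, ȳ = 38.80 cm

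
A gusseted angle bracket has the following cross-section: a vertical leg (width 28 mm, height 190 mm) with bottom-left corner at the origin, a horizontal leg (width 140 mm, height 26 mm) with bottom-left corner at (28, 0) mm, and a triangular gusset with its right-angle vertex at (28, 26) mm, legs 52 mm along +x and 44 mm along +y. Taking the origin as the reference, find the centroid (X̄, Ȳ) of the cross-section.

Part | A | x̄ᵢ | ȳᵢ | A·x̄ᵢ | A·ȳᵢ
vertical leg | 5320.00 | 14.00 | 95.00 | 74480.00 | 505400.00
horizontal leg | 3640.00 | 98.00 | 13.00 | 356720.00 | 47320.00
gusset | 1144.00 | 45.33 | 40.67 | 51861.33 | 46522.67
Σ | 10104.00 |  |  | 483061.33 | 599242.67
X̄ = 483061.33 / 10104.00 = 47.81 mm
Ȳ = 599242.67 / 10104.00 = 59.31 mm

X̄ = 47.81 mm, Ȳ = 59.31 mm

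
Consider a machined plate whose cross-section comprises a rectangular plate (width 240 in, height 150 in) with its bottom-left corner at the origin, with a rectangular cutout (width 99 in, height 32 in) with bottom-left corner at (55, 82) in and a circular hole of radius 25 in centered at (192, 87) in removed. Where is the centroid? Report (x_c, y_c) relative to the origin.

x_c = 117.01 in, y_c = 71.88 in

Part | A | x̄ᵢ | ȳᵢ | A·x̄ᵢ | A·ȳᵢ
plate | 36000.00 | 120.00 | 75.00 | 4320000.00 | 2700000.00
hole 1 | -3168.00 | 104.50 | 98.00 | -331056.00 | -310464.00
hole 2 | -1963.50 | 192.00 | 87.00 | -376991.12 | -170824.10
Σ | 30868.50 |  |  | 3611952.88 | 2218711.90
x_c = 3611952.88 / 30868.50 = 117.01 in
y_c = 2218711.90 / 30868.50 = 71.88 in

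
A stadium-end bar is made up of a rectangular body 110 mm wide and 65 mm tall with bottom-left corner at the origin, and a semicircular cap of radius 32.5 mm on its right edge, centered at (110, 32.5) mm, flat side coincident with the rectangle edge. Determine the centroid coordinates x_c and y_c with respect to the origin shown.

x_c = 67.96 mm, y_c = 32.50 mm

rectangular body: A = 110 × 65 = 7150.00, centroid at (55.00, 32.50).
semicircular end: A = ½π·32.5² = 1659.15, centroid at (123.79, 32.50).
ΣA = 8809.15 mm², ΣAx_c = 598642.31 mm³, ΣAy_c = 286297.49 mm³.
x_c = 598642.31/8809.15 = 67.96 mm; y_c = 286297.49/8809.15 = 32.50 mm.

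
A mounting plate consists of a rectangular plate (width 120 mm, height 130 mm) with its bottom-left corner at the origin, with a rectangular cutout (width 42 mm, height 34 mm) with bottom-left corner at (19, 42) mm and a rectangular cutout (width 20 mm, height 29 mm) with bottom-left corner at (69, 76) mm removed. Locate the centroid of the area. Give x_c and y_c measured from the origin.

x_c = 61.29 mm, y_c = 64.54 mm

plate: A = 120 × 130 = 15600.00, centroid at (60.00, 65.00).
hole 1: A = −(42 × 34) = -1428.00, centroid at (40.00, 59.00).
hole 2: A = −(20 × 29) = -580.00, centroid at (79.00, 90.50).
ΣA = 13592.00 mm²
ΣAx_c = (15600.00)(60.00) + (-1428.00)(40.00) + (-580.00)(79.00) = 833060.00 mm³
ΣAy_c = (15600.00)(65.00) + (-1428.00)(59.00) + (-580.00)(90.50) = 877258.00 mm³
x_c = 833060.00 / 13592.00 = 61.29 mm
y_c = 877258.00 / 13592.00 = 64.54 mm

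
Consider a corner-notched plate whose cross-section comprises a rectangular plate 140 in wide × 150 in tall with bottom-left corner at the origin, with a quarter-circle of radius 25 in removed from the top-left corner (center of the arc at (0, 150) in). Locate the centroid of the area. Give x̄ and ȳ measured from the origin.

plate: A = 140 × 150 = 21000.00, centroid at (70.00, 75.00).
removed quarter-circle: A = −¼π·25² = -490.87, centroid at (10.61, 139.39).
ΣA = 20509.13 in², ΣAx̄ = 1464791.67 in³, ΣAȳ = 1506577.26 in³.
x̄ = 1464791.67/20509.13 = 71.42 in; ȳ = 1506577.26/20509.13 = 73.46 in.

x̄ = 71.42 in, ȳ = 73.46 in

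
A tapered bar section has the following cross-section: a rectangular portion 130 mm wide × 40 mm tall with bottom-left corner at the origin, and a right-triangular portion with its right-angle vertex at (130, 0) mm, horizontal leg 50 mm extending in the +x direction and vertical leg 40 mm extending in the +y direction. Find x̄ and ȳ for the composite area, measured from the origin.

rectangular portion: A = 130 × 40 = 5200.00, centroid at (65.00, 20.00).
triangular portion: A = ½·50·40 = 1000.00, centroid at (146.67, 13.33).
ΣA = 6200.00 mm²
ΣAx̄ = (5200.00)(65.00) + (1000.00)(146.67) = 484666.67 mm³
ΣAȳ = (5200.00)(20.00) + (1000.00)(13.33) = 117333.33 mm³
x̄ = 484666.67 / 6200.00 = 78.17 mm
ȳ = 117333.33 / 6200.00 = 18.92 mm

x̄ = 78.17 mm, ȳ = 18.92 mm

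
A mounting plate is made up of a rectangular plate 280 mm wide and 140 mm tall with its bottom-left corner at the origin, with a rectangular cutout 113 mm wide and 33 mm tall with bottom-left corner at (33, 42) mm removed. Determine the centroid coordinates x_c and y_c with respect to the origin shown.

plate: A = 280 × 140 = 39200.00, centroid at (140.00, 70.00).
hole: A = −(113 × 33) = -3729.00, centroid at (89.50, 58.50).
ΣA = 35471.00 mm²
ΣAx_c = (39200.00)(140.00) + (-3729.00)(89.50) = 5154254.50 mm³
ΣAy_c = (39200.00)(70.00) + (-3729.00)(58.50) = 2525853.50 mm³
x_c = 5154254.50 / 35471.00 = 145.31 mm
y_c = 2525853.50 / 35471.00 = 71.21 mm

x_c = 145.31 mm, y_c = 71.21 mm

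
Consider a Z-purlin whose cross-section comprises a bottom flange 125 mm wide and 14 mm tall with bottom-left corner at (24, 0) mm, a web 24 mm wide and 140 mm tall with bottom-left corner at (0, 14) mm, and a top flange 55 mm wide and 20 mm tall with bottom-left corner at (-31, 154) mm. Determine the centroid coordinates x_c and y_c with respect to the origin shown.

x_c = 30.25 mm, y_c = 76.47 mm

bottom flange: A = 125 × 14 = 1750.00, centroid at (86.50, 7.00).
web: A = 24 × 140 = 3360.00, centroid at (12.00, 84.00).
top flange: A = 55 × 20 = 1100.00, centroid at (-3.50, 164.00).
ΣA = 6210.00 mm², ΣAx_c = 187845.00 mm³, ΣAy_c = 474890.00 mm³.
x_c = 187845.00/6210.00 = 30.25 mm; y_c = 474890.00/6210.00 = 76.47 mm.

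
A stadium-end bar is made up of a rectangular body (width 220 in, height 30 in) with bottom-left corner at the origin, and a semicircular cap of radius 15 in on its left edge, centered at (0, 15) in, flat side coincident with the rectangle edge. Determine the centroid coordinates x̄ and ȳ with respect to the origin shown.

rectangular body: A = 220 × 30 = 6600.00, centroid at (110.00, 15.00).
semicircular end: A = ½π·15² = 353.43, centroid at (-6.37, 15.00).
ΣA = 6953.43 in², ΣAx̄ = 723750.00 in³, ΣAȳ = 104301.44 in³.
x̄ = 723750.00/6953.43 = 104.09 in; ȳ = 104301.44/6953.43 = 15.00 in.

x̄ = 104.09 in, ȳ = 15.00 in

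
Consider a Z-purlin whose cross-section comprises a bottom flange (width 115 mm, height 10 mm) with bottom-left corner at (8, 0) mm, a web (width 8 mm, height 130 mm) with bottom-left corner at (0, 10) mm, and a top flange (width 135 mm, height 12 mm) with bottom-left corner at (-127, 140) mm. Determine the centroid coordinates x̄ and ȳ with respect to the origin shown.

Part | A | x̄ᵢ | ȳᵢ | A·x̄ᵢ | A·ȳᵢ
bottom flange | 1150.00 | 65.50 | 5.00 | 75325.00 | 5750.00
web | 1040.00 | 4.00 | 75.00 | 4160.00 | 78000.00
top flange | 1620.00 | -59.50 | 146.00 | -96390.00 | 236520.00
Σ | 3810.00 |  |  | -16905.00 | 320270.00
x̄ = -16905.00 / 3810.00 = -4.44 mm
ȳ = 320270.00 / 3810.00 = 84.06 mm

x̄ = -4.44 mm, ȳ = 84.06 mm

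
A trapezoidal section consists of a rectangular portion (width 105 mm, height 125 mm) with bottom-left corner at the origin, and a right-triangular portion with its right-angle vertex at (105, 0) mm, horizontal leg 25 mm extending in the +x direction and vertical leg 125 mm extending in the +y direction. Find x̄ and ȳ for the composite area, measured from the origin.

rectangular portion: A = 105 × 125 = 13125.00, centroid at (52.50, 62.50).
triangular portion: A = ½·25·125 = 1562.50, centroid at (113.33, 41.67).
ΣA = 14687.50 mm², ΣAx̄ = 866145.83 mm³, ΣAȳ = 885416.67 mm³.
x̄ = 866145.83/14687.50 = 58.97 mm; ȳ = 885416.67/14687.50 = 60.28 mm.

x̄ = 58.97 mm, ȳ = 60.28 mm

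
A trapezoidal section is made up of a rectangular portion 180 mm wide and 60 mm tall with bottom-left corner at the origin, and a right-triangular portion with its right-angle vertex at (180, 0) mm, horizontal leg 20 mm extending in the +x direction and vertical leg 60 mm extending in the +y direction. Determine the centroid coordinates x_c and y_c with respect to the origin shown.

rectangular portion: A = 180 × 60 = 10800.00, centroid at (90.00, 30.00).
triangular portion: A = ½·20·60 = 600.00, centroid at (186.67, 20.00).
ΣA = 11400.00 mm²
ΣAx_c = (10800.00)(90.00) + (600.00)(186.67) = 1084000.00 mm³
ΣAy_c = (10800.00)(30.00) + (600.00)(20.00) = 336000.00 mm³
x_c = 1084000.00 / 11400.00 = 95.09 mm
y_c = 336000.00 / 11400.00 = 29.47 mm

x_c = 95.09 mm, y_c = 29.47 mm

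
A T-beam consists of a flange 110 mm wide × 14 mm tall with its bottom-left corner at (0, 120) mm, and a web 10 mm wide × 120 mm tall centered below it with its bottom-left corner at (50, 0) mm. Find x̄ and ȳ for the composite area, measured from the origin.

x̄ = 55.00 mm, ȳ = 97.66 mm

Part | A | x̄ᵢ | ȳᵢ | A·x̄ᵢ | A·ȳᵢ
web | 1200.00 | 55.00 | 60.00 | 66000.00 | 72000.00
flange | 1540.00 | 55.00 | 127.00 | 84700.00 | 195580.00
Σ | 2740.00 |  |  | 150700.00 | 267580.00
x̄ = 150700.00 / 2740.00 = 55.00 mm
ȳ = 267580.00 / 2740.00 = 97.66 mm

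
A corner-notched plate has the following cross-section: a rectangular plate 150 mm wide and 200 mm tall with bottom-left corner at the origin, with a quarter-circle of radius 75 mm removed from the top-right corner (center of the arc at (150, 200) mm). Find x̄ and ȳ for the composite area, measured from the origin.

plate: A = 150 × 200 = 30000.00, centroid at (75.00, 100.00).
removed quarter-circle: A = −¼π·75² = -4417.86, centroid at (118.17, 168.17).
ΣA = 25582.14 mm²
ΣAx̄ = (30000.00)(75.00) + (-4417.86)(118.17) = 1727945.30 mm³
ΣAȳ = (30000.00)(100.00) + (-4417.86)(168.17) = 2257052.07 mm³
x̄ = 1727945.30 / 25582.14 = 67.54 mm
ȳ = 2257052.07 / 25582.14 = 88.23 mm

x̄ = 67.54 mm, ȳ = 88.23 mm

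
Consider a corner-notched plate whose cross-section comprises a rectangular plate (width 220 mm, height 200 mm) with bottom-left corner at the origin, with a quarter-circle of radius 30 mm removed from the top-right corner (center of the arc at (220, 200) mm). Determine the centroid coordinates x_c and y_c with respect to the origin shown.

x_c = 108.41 mm, y_c = 98.58 mm

Part | A | x̄ᵢ | ȳᵢ | A·x̄ᵢ | A·ȳᵢ
plate | 44000.00 | 110.00 | 100.00 | 4840000.00 | 4400000.00
removed quarter-circle | -706.86 | 207.27 | 187.27 | -146508.84 | -132371.67
Σ | 43293.14 |  |  | 4693491.16 | 4267628.33
x_c = 4693491.16 / 43293.14 = 108.41 mm
y_c = 4267628.33 / 43293.14 = 98.58 mm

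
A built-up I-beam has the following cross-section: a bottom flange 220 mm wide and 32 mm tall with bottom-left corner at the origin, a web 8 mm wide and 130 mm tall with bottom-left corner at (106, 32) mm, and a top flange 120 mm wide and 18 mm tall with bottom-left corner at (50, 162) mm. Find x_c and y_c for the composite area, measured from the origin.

Part | A | x̄ᵢ | ȳᵢ | A·x̄ᵢ | A·ȳᵢ
bottom flange | 7040.00 | 110.00 | 16.00 | 774400.00 | 112640.00
web | 1040.00 | 110.00 | 97.00 | 114400.00 | 100880.00
top flange | 2160.00 | 110.00 | 171.00 | 237600.00 | 369360.00
Σ | 10240.00 |  |  | 1126400.00 | 582880.00
x_c = 1126400.00 / 10240.00 = 110.00 mm
y_c = 582880.00 / 10240.00 = 56.92 mm

x_c = 110.00 mm, y_c = 56.92 mm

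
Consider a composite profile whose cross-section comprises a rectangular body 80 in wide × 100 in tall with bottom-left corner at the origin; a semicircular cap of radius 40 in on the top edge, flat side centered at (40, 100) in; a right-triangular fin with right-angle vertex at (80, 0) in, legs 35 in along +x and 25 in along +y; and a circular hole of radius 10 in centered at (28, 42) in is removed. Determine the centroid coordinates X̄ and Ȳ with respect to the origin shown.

rectangular body: A = 80 × 100 = 8000.00, centroid at (40.00, 50.00).
semicircular top: A = ½π·40² = 2513.27, centroid at (40.00, 116.98).
triangular fin: A = ½·35·25 = 437.50, centroid at (91.67, 8.33).
hole: A = −π·10² = -314.16, centroid at (28.00, 42.00).
ΣA = 10636.61 in², ΣAX̄ = 451838.67 in³, ΣAȲ = 684445.22 in³.
X̄ = 451838.67/10636.61 = 42.48 in; Ȳ = 684445.22/10636.61 = 64.35 in.

X̄ = 42.48 in, Ȳ = 64.35 in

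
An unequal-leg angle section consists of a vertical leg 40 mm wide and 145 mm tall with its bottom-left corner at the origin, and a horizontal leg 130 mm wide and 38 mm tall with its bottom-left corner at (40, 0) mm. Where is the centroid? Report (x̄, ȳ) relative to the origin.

x̄ = 59.10 mm, ȳ = 47.89 mm

vertical leg: A = 40 × 145 = 5800.00, centroid at (20.00, 72.50).
horizontal leg: A = 130 × 38 = 4940.00, centroid at (105.00, 19.00).
ΣA = 10740.00 mm², ΣAx̄ = 634700.00 mm³, ΣAȳ = 514360.00 mm³.
x̄ = 634700.00/10740.00 = 59.10 mm; ȳ = 514360.00/10740.00 = 47.89 mm.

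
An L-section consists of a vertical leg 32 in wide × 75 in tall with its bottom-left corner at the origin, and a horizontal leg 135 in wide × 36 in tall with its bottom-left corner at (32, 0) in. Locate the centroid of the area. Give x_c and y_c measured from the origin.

vertical leg: A = 32 × 75 = 2400.00, centroid at (16.00, 37.50).
horizontal leg: A = 135 × 36 = 4860.00, centroid at (99.50, 18.00).
ΣA = 7260.00 in²
ΣAx_c = (2400.00)(16.00) + (4860.00)(99.50) = 521970.00 in³
ΣAy_c = (2400.00)(37.50) + (4860.00)(18.00) = 177480.00 in³
x_c = 521970.00 / 7260.00 = 71.90 in
y_c = 177480.00 / 7260.00 = 24.45 in

x_c = 71.90 in, y_c = 24.45 in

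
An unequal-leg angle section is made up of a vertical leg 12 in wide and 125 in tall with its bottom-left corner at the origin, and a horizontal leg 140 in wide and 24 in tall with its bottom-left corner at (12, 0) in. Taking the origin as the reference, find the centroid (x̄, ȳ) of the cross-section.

vertical leg: A = 12 × 125 = 1500.00, centroid at (6.00, 62.50).
horizontal leg: A = 140 × 24 = 3360.00, centroid at (82.00, 12.00).
ΣA = 4860.00 in², ΣAx̄ = 284520.00 in³, ΣAȳ = 134070.00 in³.
x̄ = 284520.00/4860.00 = 58.54 in; ȳ = 134070.00/4860.00 = 27.59 in.

x̄ = 58.54 in, ȳ = 27.59 in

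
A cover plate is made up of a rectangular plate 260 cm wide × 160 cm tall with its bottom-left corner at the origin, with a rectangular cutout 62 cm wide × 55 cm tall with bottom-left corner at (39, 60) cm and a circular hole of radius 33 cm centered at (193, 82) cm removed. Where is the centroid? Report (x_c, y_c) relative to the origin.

Part | A | x̄ᵢ | ȳᵢ | A·x̄ᵢ | A·ȳᵢ
plate | 41600.00 | 130.00 | 80.00 | 5408000.00 | 3328000.00
hole 1 | -3410.00 | 70.00 | 87.50 | -238700.00 | -298375.00
hole 2 | -3421.19 | 193.00 | 82.00 | -660290.52 | -280537.94
Σ | 34768.81 |  |  | 4509009.48 | 2749087.06
x_c = 4509009.48 / 34768.81 = 129.69 cm
y_c = 2749087.06 / 34768.81 = 79.07 cm

x_c = 129.69 cm, y_c = 79.07 cm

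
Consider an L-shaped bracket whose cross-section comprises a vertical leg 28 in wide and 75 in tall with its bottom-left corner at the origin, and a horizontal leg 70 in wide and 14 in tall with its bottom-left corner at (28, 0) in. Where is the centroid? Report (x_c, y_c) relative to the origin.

vertical leg: A = 28 × 75 = 2100.00, centroid at (14.00, 37.50).
horizontal leg: A = 70 × 14 = 980.00, centroid at (63.00, 7.00).
ΣA = 3080.00 in²
ΣAx_c = (2100.00)(14.00) + (980.00)(63.00) = 91140.00 in³
ΣAy_c = (2100.00)(37.50) + (980.00)(7.00) = 85610.00 in³
x_c = 91140.00 / 3080.00 = 29.59 in
y_c = 85610.00 / 3080.00 = 27.80 in

x_c = 29.59 in, y_c = 27.80 in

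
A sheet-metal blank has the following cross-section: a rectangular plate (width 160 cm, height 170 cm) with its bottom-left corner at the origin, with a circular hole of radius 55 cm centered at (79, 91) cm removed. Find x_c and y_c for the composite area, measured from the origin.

Part | A | x̄ᵢ | ȳᵢ | A·x̄ᵢ | A·ȳᵢ
plate | 27200.00 | 80.00 | 85.00 | 2176000.00 | 2312000.00
hole | -9503.32 | 79.00 | 91.00 | -750762.10 | -864801.92
Σ | 17696.68 |  |  | 1425237.90 | 1447198.08
x_c = 1425237.90 / 17696.68 = 80.54 cm
y_c = 1447198.08 / 17696.68 = 81.78 cm

x_c = 80.54 cm, y_c = 81.78 cm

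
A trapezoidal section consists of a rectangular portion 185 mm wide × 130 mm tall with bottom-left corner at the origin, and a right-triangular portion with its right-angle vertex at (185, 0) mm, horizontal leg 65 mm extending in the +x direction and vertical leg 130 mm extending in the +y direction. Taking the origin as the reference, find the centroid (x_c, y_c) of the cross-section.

x_c = 109.56 mm, y_c = 61.76 mm

rectangular portion: A = 185 × 130 = 24050.00, centroid at (92.50, 65.00).
triangular portion: A = ½·65·130 = 4225.00, centroid at (206.67, 43.33).
ΣA = 28275.00 mm²
ΣAx_c = (24050.00)(92.50) + (4225.00)(206.67) = 3097791.67 mm³
ΣAy_c = (24050.00)(65.00) + (4225.00)(43.33) = 1746333.33 mm³
x_c = 3097791.67 / 28275.00 = 109.56 mm
y_c = 1746333.33 / 28275.00 = 61.76 mm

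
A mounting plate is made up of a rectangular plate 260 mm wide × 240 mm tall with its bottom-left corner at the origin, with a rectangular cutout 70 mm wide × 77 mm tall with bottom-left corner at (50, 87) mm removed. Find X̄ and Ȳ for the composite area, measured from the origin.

plate: A = 260 × 240 = 62400.00, centroid at (130.00, 120.00).
hole: A = −(70 × 77) = -5390.00, centroid at (85.00, 125.50).
ΣA = 57010.00 mm²
ΣAX̄ = (62400.00)(130.00) + (-5390.00)(85.00) = 7653850.00 mm³
ΣAȲ = (62400.00)(120.00) + (-5390.00)(125.50) = 6811555.00 mm³
X̄ = 7653850.00 / 57010.00 = 134.25 mm
Ȳ = 6811555.00 / 57010.00 = 119.48 mm

X̄ = 134.25 mm, Ȳ = 119.48 mm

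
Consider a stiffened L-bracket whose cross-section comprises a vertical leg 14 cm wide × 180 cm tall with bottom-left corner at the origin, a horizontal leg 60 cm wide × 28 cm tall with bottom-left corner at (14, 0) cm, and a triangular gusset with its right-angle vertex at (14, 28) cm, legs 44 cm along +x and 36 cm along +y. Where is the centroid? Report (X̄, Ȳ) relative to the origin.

X̄ = 22.89 cm, Ȳ = 56.49 cm

Part | A | x̄ᵢ | ȳᵢ | A·x̄ᵢ | A·ȳᵢ
vertical leg | 2520.00 | 7.00 | 90.00 | 17640.00 | 226800.00
horizontal leg | 1680.00 | 44.00 | 14.00 | 73920.00 | 23520.00
gusset | 792.00 | 28.67 | 40.00 | 22704.00 | 31680.00
Σ | 4992.00 |  |  | 114264.00 | 282000.00
X̄ = 114264.00 / 4992.00 = 22.89 cm
Ȳ = 282000.00 / 4992.00 = 56.49 cm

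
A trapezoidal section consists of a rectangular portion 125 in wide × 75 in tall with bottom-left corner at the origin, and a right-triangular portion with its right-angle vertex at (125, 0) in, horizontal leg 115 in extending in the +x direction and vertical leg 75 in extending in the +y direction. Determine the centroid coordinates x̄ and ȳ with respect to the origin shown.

Part | A | x̄ᵢ | ȳᵢ | A·x̄ᵢ | A·ȳᵢ
rectangular portion | 9375.00 | 62.50 | 37.50 | 585937.50 | 351562.50
triangular portion | 4312.50 | 163.33 | 25.00 | 704375.00 | 107812.50
Σ | 13687.50 |  |  | 1290312.50 | 459375.00
x̄ = 1290312.50 / 13687.50 = 94.27 in
ȳ = 459375.00 / 13687.50 = 33.56 in

x̄ = 94.27 in, ȳ = 33.56 in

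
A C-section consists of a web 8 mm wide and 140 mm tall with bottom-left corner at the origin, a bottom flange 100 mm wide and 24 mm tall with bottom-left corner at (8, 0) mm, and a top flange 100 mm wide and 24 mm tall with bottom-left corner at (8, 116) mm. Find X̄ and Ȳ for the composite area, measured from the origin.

X̄ = 47.78 mm, Ȳ = 70.00 mm

web: A = 8 × 140 = 1120.00, centroid at (4.00, 70.00).
bottom flange: A = 100 × 24 = 2400.00, centroid at (58.00, 12.00).
top flange: A = 100 × 24 = 2400.00, centroid at (58.00, 128.00).
ΣA = 5920.00 mm², ΣAX̄ = 282880.00 mm³, ΣAȲ = 414400.00 mm³.
X̄ = 282880.00/5920.00 = 47.78 mm; Ȳ = 414400.00/5920.00 = 70.00 mm.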